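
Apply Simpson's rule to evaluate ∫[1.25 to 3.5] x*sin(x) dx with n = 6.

f(x) = x*sin(x)
a = 1.25, b = 3.5, n = 6
h = (b - a)/n = 0.375000

Simpson's rule: (h/3)[f(x₀) + 4f(x₁) + 2f(x₂) + ... + f(xₙ)]

x_0 = 1.2500, f(x_0) = 1.186231, coefficient = 1
x_1 = 1.6250, f(x_1) = 1.622613, coefficient = 4
x_2 = 2.0000, f(x_2) = 1.818595, coefficient = 2
x_3 = 2.3750, f(x_3) = 1.647502, coefficient = 4
x_4 = 2.7500, f(x_4) = 1.049568, coefficient = 2
x_5 = 3.1250, f(x_5) = 0.051850, coefficient = 4
x_6 = 3.5000, f(x_6) = -1.227741, coefficient = 1

I ≈ (0.375000/3) × 18.982675 = 2.372834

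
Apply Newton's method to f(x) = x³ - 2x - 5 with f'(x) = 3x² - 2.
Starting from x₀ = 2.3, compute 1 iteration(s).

f(x) = x³ - 2x - 5
f'(x) = 3x² - 2
x₀ = 2.3

Newton-Raphson formula: x_{n+1} = x_n - f(x_n)/f'(x_n)

Iteration 1:
  f(2.300000) = 2.567000
  f'(2.300000) = 13.870000
  x_1 = 2.300000 - 2.567000/13.870000 = 2.114924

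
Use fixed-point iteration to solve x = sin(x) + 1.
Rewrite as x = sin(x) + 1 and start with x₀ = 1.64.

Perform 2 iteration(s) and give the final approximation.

Equation: x = sin(x) + 1
Fixed-point form: x = sin(x) + 1
x₀ = 1.64

x_1 = g(1.640000) = 1.997606
x_2 = g(1.997606) = 1.910291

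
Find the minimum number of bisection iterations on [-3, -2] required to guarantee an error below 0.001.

We need (b-a)/2^n ≤ 0.001
(-2 - (-3))/2^n ≤ 0.001
1/2^n ≤ 0.001
2^n ≥ 1000
n ≥ log₂(1000) = 9.97
n ≥ 10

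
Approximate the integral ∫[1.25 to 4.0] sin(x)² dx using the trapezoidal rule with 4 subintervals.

f(x) = sin(x)²
a = 1.25, b = 4.0, n = 4
h = (b - a)/n = 0.687500

Trapezoidal rule: (h/2)[f(x₀) + 2f(x₁) + 2f(x₂) + ... + f(xₙ)]

x_0 = 1.2500, f(x_0) = 0.900572, coefficient = 1
x_1 = 1.9375, f(x_1) = 0.871449, coefficient = 2
x_2 = 2.6250, f(x_2) = 0.243957, coefficient = 2
x_3 = 3.3125, f(x_3) = 0.028926, coefficient = 2
x_4 = 4.0000, f(x_4) = 0.572750, coefficient = 1

I ≈ (0.687500/2) × 3.761986 = 1.293183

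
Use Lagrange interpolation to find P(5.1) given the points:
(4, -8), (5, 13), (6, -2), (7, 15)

Lagrange interpolation formula:
P(x) = Σ yᵢ × Lᵢ(x)
where Lᵢ(x) = Π_{j≠i} (x - xⱼ)/(xᵢ - xⱼ)

L_0(5.1) = (5.1 - 5)/(4 - 5) × (5.1 - 6)/(4 - 6) × (5.1 - 7)/(4 - 7) = -0.028500
L_1(5.1) = (5.1 - 4)/(5 - 4) × (5.1 - 6)/(5 - 6) × (5.1 - 7)/(5 - 7) = 0.940500
L_2(5.1) = (5.1 - 4)/(6 - 4) × (5.1 - 5)/(6 - 5) × (5.1 - 7)/(6 - 7) = 0.104500
L_3(5.1) = (5.1 - 4)/(7 - 4) × (5.1 - 5)/(7 - 5) × (5.1 - 6)/(7 - 6) = -0.016500

P(5.1) = (-8)×L_0(5.1) + 13×L_1(5.1) + (-2)×L_2(5.1) + 15×L_3(5.1)
P(5.1) = 11.998000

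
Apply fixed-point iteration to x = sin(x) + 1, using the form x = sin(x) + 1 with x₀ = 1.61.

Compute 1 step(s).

Equation: x = sin(x) + 1
Fixed-point form: x = sin(x) + 1
x₀ = 1.61

x_1 = g(1.610000) = 1.999232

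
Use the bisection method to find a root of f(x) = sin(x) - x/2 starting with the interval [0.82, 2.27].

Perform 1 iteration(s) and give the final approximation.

f(x) = sin(x) - x/2
Initial interval: [0.82, 2.27]

Iteration 1:
  c_1 = (0.820000 + 2.270000)/2 = 1.545000
  f(c_1) = f(1.545000) = 0.227167
  f(a) × f(c) ≥ 0, new interval: [1.545000, 2.270000]

After 1 iteration(s), the approximation is c_1 = 1.545000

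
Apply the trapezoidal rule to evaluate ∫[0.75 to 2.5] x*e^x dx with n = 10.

f(x) = x*e^x
a = 0.75, b = 2.5, n = 10
h = (b - a)/n = 0.175000

Trapezoidal rule: (h/2)[f(x₀) + 2f(x₁) + 2f(x₂) + ... + f(xₙ)]

x_0 = 0.7500, f(x_0) = 1.587750, coefficient = 1
x_1 = 0.9250, f(x_1) = 2.332728, coefficient = 2
x_2 = 1.1000, f(x_2) = 3.304583, coefficient = 2
x_3 = 1.2750, f(x_3) = 4.562844, coefficient = 2
x_4 = 1.4500, f(x_4) = 6.181516, coefficient = 2
x_5 = 1.6250, f(x_5) = 8.252431, coefficient = 2
x_6 = 1.8000, f(x_6) = 10.889365, coefficient = 2
x_7 = 1.9750, f(x_7) = 14.233074, coefficient = 2
x_8 = 2.1500, f(x_8) = 18.457446, coefficient = 2
x_9 = 2.3250, f(x_9) = 23.777031, coefficient = 2
x_10 = 2.5000, f(x_10) = 30.456235, coefficient = 1

I ≈ (0.175000/2) × 216.026021 = 18.902277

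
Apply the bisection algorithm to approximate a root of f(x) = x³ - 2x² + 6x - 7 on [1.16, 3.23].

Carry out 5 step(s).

f(x) = x³ - 2x² + 6x - 7
Initial interval: [1.16, 3.23]

Iteration 1:
  c_1 = (1.160000 + 3.230000)/2 = 2.195000
  f(c_1) = f(2.195000) = 7.109515
  f(a) × f(c) < 0, new interval: [1.160000, 2.195000]
Iteration 2:
  c_2 = (1.160000 + 2.195000)/2 = 1.677500
  f(c_2) = f(1.677500) = 2.157483
  f(a) × f(c) < 0, new interval: [1.160000, 1.677500]
Iteration 3:
  c_3 = (1.160000 + 1.677500)/2 = 1.418750
  f(c_3) = f(1.418750) = 0.342530
  f(a) × f(c) < 0, new interval: [1.160000, 1.418750]
Iteration 4:
  c_4 = (1.160000 + 1.418750)/2 = 1.289375
  f(c_4) = f(1.289375) = -0.445155
  f(a) × f(c) ≥ 0, new interval: [1.289375, 1.418750]
Iteration 5:
  c_5 = (1.289375 + 1.418750)/2 = 1.354062
  f(c_5) = f(1.354062) = -0.059942
  f(a) × f(c) ≥ 0, new interval: [1.354062, 1.418750]

After 5 iteration(s), the approximation is c_5 = 1.354062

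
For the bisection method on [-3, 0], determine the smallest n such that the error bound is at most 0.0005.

We need (b-a)/2^n ≤ 0.0005
(0 - (-3))/2^n ≤ 0.0005
3/2^n ≤ 0.0005
2^n ≥ 6000
n ≥ log₂(6000) = 12.55
n ≥ 13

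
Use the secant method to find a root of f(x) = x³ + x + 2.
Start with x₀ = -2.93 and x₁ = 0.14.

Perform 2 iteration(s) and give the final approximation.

f(x) = x³ + x + 2
x₀ = -2.93, x₁ = 0.14

Secant formula: x_{n+1} = x_n - f(x_n)(x_n - x_{n-1})/(f(x_n) - f(x_{n-1}))

Iteration 1:
  f(-2.930000) = -26.083757
  f(0.140000) = 2.142744
  x_2 = 0.140000 - 2.142744×(0.140000 - (-2.930000))/(2.142744 - (-26.083757))
       = -0.093051
Iteration 2:
  f(0.140000) = 2.142744
  f(-0.093051) = 1.906143
  x_3 = -0.093051 - 1.906143×(-0.093051 - 0.140000)/(1.906143 - 2.142744)
       = -1.970597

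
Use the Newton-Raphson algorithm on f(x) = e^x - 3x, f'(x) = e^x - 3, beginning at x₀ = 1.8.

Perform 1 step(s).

f(x) = e^x - 3x
f'(x) = e^x - 3
x₀ = 1.8

Newton-Raphson formula: x_{n+1} = x_n - f(x_n)/f'(x_n)

Iteration 1:
  f(1.800000) = 0.649647
  f'(1.800000) = 3.049647
  x_1 = 1.800000 - 0.649647/3.049647 = 1.586976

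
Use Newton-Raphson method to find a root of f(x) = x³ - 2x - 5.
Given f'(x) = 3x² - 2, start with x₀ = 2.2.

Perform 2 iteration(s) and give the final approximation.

f(x) = x³ - 2x - 5
f'(x) = 3x² - 2
x₀ = 2.2

Newton-Raphson formula: x_{n+1} = x_n - f(x_n)/f'(x_n)

Iteration 1:
  f(2.200000) = 1.248000
  f'(2.200000) = 12.520000
  x_1 = 2.200000 - 1.248000/12.520000 = 2.100319
Iteration 2:
  f(2.100319) = 0.064589
  f'(2.100319) = 11.234026
  x_2 = 2.100319 - 0.064589/11.234026 = 2.094570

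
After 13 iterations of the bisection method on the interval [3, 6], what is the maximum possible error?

Bisection error bound: |error| ≤ (b-a)/2^n
|error| ≤ (6 - 3)/2^13 = 3/2^13
|error| ≤ 0.0003662109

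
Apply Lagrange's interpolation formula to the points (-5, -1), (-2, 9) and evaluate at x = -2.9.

Lagrange interpolation formula:
P(x) = Σ yᵢ × Lᵢ(x)
where Lᵢ(x) = Π_{j≠i} (x - xⱼ)/(xᵢ - xⱼ)

L_0(-2.9) = (-2.9 - (-2))/(-5 - (-2)) = 0.300000
L_1(-2.9) = (-2.9 - (-5))/(-2 - (-5)) = 0.700000

P(-2.9) = (-1)×L_0(-2.9) + 9×L_1(-2.9)
P(-2.9) = 6.000000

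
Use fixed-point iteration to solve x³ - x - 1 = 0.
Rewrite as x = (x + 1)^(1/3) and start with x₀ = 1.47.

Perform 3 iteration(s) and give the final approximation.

Equation: x³ - x - 1 = 0
Fixed-point form: x = (x + 1)^(1/3)
x₀ = 1.47

x_1 = g(1.470000) = 1.351758
x_2 = g(1.351758) = 1.329834
x_3 = g(1.329834) = 1.325689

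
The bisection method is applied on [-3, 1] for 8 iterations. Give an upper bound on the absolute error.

Bisection error bound: |error| ≤ (b-a)/2^n
|error| ≤ (1 - (-3))/2^8 = 4/2^8
|error| ≤ 0.0156250000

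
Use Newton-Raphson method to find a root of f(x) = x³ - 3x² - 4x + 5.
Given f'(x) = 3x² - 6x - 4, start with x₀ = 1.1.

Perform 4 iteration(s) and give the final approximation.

f(x) = x³ - 3x² - 4x + 5
f'(x) = 3x² - 6x - 4
x₀ = 1.1

Newton-Raphson formula: x_{n+1} = x_n - f(x_n)/f'(x_n)

Iteration 1:
  f(1.100000) = -1.699000
  f'(1.100000) = -6.970000
  x_1 = 1.100000 - (-1.699000)/(-6.970000) = 0.856241
Iteration 2:
  f(0.856241) = 0.003342
  f'(0.856241) = -6.938000
  x_2 = 0.856241 - 0.003342/(-6.938000) = 0.856723
Iteration 3:
  f(0.856723) = 0.000000
  f'(0.856723) = -6.938415
  x_3 = 0.856723 - 0.000000/(-6.938415) = 0.856723
Iteration 4:
  f(0.856723) = 0.000000
  f'(0.856723) = -6.938415
  x_4 = 0.856723 - 0.000000/(-6.938415) = 0.856723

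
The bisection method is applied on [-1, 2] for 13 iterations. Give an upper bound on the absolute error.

Bisection error bound: |error| ≤ (b-a)/2^n
|error| ≤ (2 - (-1))/2^13 = 3/2^13
|error| ≤ 0.0003662109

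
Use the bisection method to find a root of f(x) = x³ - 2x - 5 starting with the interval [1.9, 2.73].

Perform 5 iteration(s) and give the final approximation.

f(x) = x³ - 2x - 5
Initial interval: [1.9, 2.73]

Iteration 1:
  c_1 = (1.900000 + 2.730000)/2 = 2.315000
  f(c_1) = f(2.315000) = 2.776606
  f(a) × f(c) < 0, new interval: [1.900000, 2.315000]
Iteration 2:
  c_2 = (1.900000 + 2.315000)/2 = 2.107500
  f(c_2) = f(2.107500) = 0.145580
  f(a) × f(c) < 0, new interval: [1.900000, 2.107500]
Iteration 3:
  c_3 = (1.900000 + 2.107500)/2 = 2.003750
  f(c_3) = f(2.003750) = -0.962416
  f(a) × f(c) ≥ 0, new interval: [2.003750, 2.107500]
Iteration 4:
  c_4 = (2.003750 + 2.107500)/2 = 2.055625
  f(c_4) = f(2.055625) = -0.425013
  f(a) × f(c) ≥ 0, new interval: [2.055625, 2.107500]
Iteration 5:
  c_5 = (2.055625 + 2.107500)/2 = 2.081562
  f(c_5) = f(2.081562) = -0.143918
  f(a) × f(c) ≥ 0, new interval: [2.081562, 2.107500]

After 5 iteration(s), the approximation is c_5 = 2.081562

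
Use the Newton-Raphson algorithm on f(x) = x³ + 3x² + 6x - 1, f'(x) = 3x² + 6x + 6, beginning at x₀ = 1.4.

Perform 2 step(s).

f(x) = x³ + 3x² + 6x - 1
f'(x) = 3x² + 6x + 6
x₀ = 1.4

Newton-Raphson formula: x_{n+1} = x_n - f(x_n)/f'(x_n)

Iteration 1:
  f(1.400000) = 16.024000
  f'(1.400000) = 20.280000
  x_1 = 1.400000 - 16.024000/20.280000 = 0.609862
Iteration 2:
  f(0.609862) = 4.001793
  f'(0.609862) = 10.774966
  x_2 = 0.609862 - 4.001793/10.774966 = 0.238465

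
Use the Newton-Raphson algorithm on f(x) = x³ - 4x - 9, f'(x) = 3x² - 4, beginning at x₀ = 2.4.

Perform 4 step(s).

f(x) = x³ - 4x - 9
f'(x) = 3x² - 4
x₀ = 2.4

Newton-Raphson formula: x_{n+1} = x_n - f(x_n)/f'(x_n)

Iteration 1:
  f(2.400000) = -4.776000
  f'(2.400000) = 13.280000
  x_1 = 2.400000 - (-4.776000)/13.280000 = 2.759639
Iteration 2:
  f(2.759639) = 0.977763
  f'(2.759639) = 18.846815
  x_2 = 2.759639 - 0.977763/18.846815 = 2.707759
Iteration 3:
  f(2.707759) = 0.022143
  f'(2.707759) = 17.995878
  x_3 = 2.707759 - 0.022143/17.995878 = 2.706529
Iteration 4:
  f(2.706529) = 0.000012
  f'(2.706529) = 17.975892
  x_4 = 2.706529 - 0.000012/17.975892 = 2.706528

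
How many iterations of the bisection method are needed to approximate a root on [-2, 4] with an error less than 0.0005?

We need (b-a)/2^n ≤ 0.0005
(4 - (-2))/2^n ≤ 0.0005
6/2^n ≤ 0.0005
2^n ≥ 12000
n ≥ log₂(12000) = 13.55
n ≥ 14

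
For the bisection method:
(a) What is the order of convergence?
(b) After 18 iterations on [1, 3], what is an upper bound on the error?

(a) Bisection has linear (order 1) convergence; the error is halved each step.

(b) Error bound = (b-a)/2^n = (3 - 1)/2^{18}
    = 2/2^{18}

(a) 1 (linear); (b) error ≤ 7.63e-06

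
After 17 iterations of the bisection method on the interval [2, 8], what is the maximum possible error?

Bisection error bound: |error| ≤ (b-a)/2^n
|error| ≤ (8 - 2)/2^17 = 6/2^17
|error| ≤ 0.0000457764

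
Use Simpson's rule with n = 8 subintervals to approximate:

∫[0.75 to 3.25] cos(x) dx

f(x) = cos(x)
a = 0.75, b = 3.25, n = 8
h = (b - a)/n = 0.312500

Simpson's rule: (h/3)[f(x₀) + 4f(x₁) + 2f(x₂) + ... + f(xₙ)]

x_0 = 0.7500, f(x_0) = 0.731689, coefficient = 1
x_1 = 1.0625, f(x_1) = 0.486690, coefficient = 4
x_2 = 1.3750, f(x_2) = 0.194548, coefficient = 2
x_3 = 1.6875, f(x_3) = -0.116439, coefficient = 4
x_4 = 2.0000, f(x_4) = -0.416147, coefficient = 2
x_5 = 2.3125, f(x_5) = -0.675545, coefficient = 4
x_6 = 2.6250, f(x_6) = -0.869507, coefficient = 2
x_7 = 2.9375, f(x_7) = -0.979245, coefficient = 4
x_8 = 3.2500, f(x_8) = -0.994130, coefficient = 1

I ≈ (0.312500/3) × -7.582812 = -0.789876
Exact value: -0.789834
Error: 0.000042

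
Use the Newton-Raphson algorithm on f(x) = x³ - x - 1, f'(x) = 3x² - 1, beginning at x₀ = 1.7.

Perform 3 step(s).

f(x) = x³ - x - 1
f'(x) = 3x² - 1
x₀ = 1.7

Newton-Raphson formula: x_{n+1} = x_n - f(x_n)/f'(x_n)

Iteration 1:
  f(1.700000) = 2.213000
  f'(1.700000) = 7.670000
  x_1 = 1.700000 - 2.213000/7.670000 = 1.411473
Iteration 2:
  f(1.411473) = 0.400544
  f'(1.411473) = 4.976770
  x_2 = 1.411473 - 0.400544/4.976770 = 1.330991
Iteration 3:
  f(1.330991) = 0.026907
  f'(1.330991) = 4.314608
  x_3 = 1.330991 - 0.026907/4.314608 = 1.324754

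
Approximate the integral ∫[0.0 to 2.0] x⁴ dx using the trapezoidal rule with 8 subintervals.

f(x) = x⁴
a = 0.0, b = 2.0, n = 8
h = (b - a)/n = 0.250000

Trapezoidal rule: (h/2)[f(x₀) + 2f(x₁) + 2f(x₂) + ... + f(xₙ)]

x_0 = 0.0000, f(x_0) = 0.000000, coefficient = 1
x_1 = 0.2500, f(x_1) = 0.003906, coefficient = 2
x_2 = 0.5000, f(x_2) = 0.062500, coefficient = 2
x_3 = 0.7500, f(x_3) = 0.316406, coefficient = 2
x_4 = 1.0000, f(x_4) = 1.000000, coefficient = 2
x_5 = 1.2500, f(x_5) = 2.441406, coefficient = 2
x_6 = 1.5000, f(x_6) = 5.062500, coefficient = 2
x_7 = 1.7500, f(x_7) = 9.378906, coefficient = 2
x_8 = 2.0000, f(x_8) = 16.000000, coefficient = 1

I ≈ (0.250000/2) × 52.531250 = 6.566406
Exact value: 6.400000
Error: 0.166406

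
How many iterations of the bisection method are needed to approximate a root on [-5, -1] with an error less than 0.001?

We need (b-a)/2^n ≤ 0.001
(-1 - (-5))/2^n ≤ 0.001
4/2^n ≤ 0.001
2^n ≥ 4000
n ≥ log₂(4000) = 11.97
n ≥ 12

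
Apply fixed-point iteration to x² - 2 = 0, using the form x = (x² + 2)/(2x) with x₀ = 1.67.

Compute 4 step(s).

Equation: x² - 2 = 0
Fixed-point form: x = (x² + 2)/(2x)
x₀ = 1.67

x_1 = g(1.670000) = 1.433802
x_2 = g(1.433802) = 1.414347
x_3 = g(1.414347) = 1.414214
x_4 = g(1.414214) = 1.414214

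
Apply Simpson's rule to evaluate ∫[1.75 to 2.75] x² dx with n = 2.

f(x) = x²
a = 1.75, b = 2.75, n = 2
h = (b - a)/n = 0.500000

Simpson's rule: (h/3)[f(x₀) + 4f(x₁) + 2f(x₂) + ... + f(xₙ)]

x_0 = 1.7500, f(x_0) = 3.062500, coefficient = 1
x_1 = 2.2500, f(x_1) = 5.062500, coefficient = 4
x_2 = 2.7500, f(x_2) = 7.562500, coefficient = 1

I ≈ (0.500000/3) × 30.875000 = 5.145833
Exact value: 5.145833
Error: 0.000000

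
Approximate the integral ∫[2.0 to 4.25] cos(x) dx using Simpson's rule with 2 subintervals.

f(x) = cos(x)
a = 2.0, b = 4.25, n = 2
h = (b - a)/n = 1.125000

Simpson's rule: (h/3)[f(x₀) + 4f(x₁) + 2f(x₂) + ... + f(xₙ)]

x_0 = 2.0000, f(x_0) = -0.416147, coefficient = 1
x_1 = 3.1250, f(x_1) = -0.999862, coefficient = 4
x_2 = 4.2500, f(x_2) = -0.446087, coefficient = 1

I ≈ (1.125000/3) × -4.861684 = -1.823131
Exact value: -1.804287
Error: 0.018845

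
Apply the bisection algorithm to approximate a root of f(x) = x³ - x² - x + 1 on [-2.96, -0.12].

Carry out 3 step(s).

f(x) = x³ - x² - x + 1
Initial interval: [-2.96, -0.12]

Iteration 1:
  c_1 = (-2.960000 + (-0.120000))/2 = -1.540000
  f(c_1) = f(-1.540000) = -3.483864
  f(a) × f(c) ≥ 0, new interval: [-1.540000, -0.120000]
Iteration 2:
  c_2 = (-1.540000 + (-0.120000))/2 = -0.830000
  f(c_2) = f(-0.830000) = 0.569313
  f(a) × f(c) < 0, new interval: [-1.540000, -0.830000]
Iteration 3:
  c_3 = (-1.540000 + (-0.830000))/2 = -1.185000
  f(c_3) = f(-1.185000) = -0.883232
  f(a) × f(c) ≥ 0, new interval: [-1.185000, -0.830000]

After 3 iteration(s), the approximation is c_3 = -1.185000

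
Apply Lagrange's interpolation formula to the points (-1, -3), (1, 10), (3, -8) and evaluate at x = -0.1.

Lagrange interpolation formula:
P(x) = Σ yᵢ × Lᵢ(x)
where Lᵢ(x) = Π_{j≠i} (x - xⱼ)/(xᵢ - xⱼ)

L_0(-0.1) = (-0.1 - 1)/(-1 - 1) × (-0.1 - 3)/(-1 - 3) = 0.426250
L_1(-0.1) = (-0.1 - (-1))/(1 - (-1)) × (-0.1 - 3)/(1 - 3) = 0.697500
L_2(-0.1) = (-0.1 - (-1))/(3 - (-1)) × (-0.1 - 1)/(3 - 1) = -0.123750

P(-0.1) = (-3)×L_0(-0.1) + 10×L_1(-0.1) + (-8)×L_2(-0.1)
P(-0.1) = 6.686250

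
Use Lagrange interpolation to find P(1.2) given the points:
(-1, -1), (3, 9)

Lagrange interpolation formula:
P(x) = Σ yᵢ × Lᵢ(x)
where Lᵢ(x) = Π_{j≠i} (x - xⱼ)/(xᵢ - xⱼ)

L_0(1.2) = (1.2 - 3)/(-1 - 3) = 0.450000
L_1(1.2) = (1.2 - (-1))/(3 - (-1)) = 0.550000

P(1.2) = (-1)×L_0(1.2) + 9×L_1(1.2)
P(1.2) = 4.500000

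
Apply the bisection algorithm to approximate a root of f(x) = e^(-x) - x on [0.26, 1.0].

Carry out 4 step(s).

f(x) = e^(-x) - x
Initial interval: [0.26, 1.0]

Iteration 1:
  c_1 = (0.260000 + 1.000000)/2 = 0.630000
  f(c_1) = f(0.630000) = -0.097408
  f(a) × f(c) < 0, new interval: [0.260000, 0.630000]
Iteration 2:
  c_2 = (0.260000 + 0.630000)/2 = 0.445000
  f(c_2) = f(0.445000) = 0.195824
  f(a) × f(c) ≥ 0, new interval: [0.445000, 0.630000]
Iteration 3:
  c_3 = (0.445000 + 0.630000)/2 = 0.537500
  f(c_3) = f(0.537500) = 0.046707
  f(a) × f(c) ≥ 0, new interval: [0.537500, 0.630000]
Iteration 4:
  c_4 = (0.537500 + 0.630000)/2 = 0.583750
  f(c_4) = f(0.583750) = -0.025947
  f(a) × f(c) < 0, new interval: [0.537500, 0.583750]

After 4 iteration(s), the approximation is c_4 = 0.583750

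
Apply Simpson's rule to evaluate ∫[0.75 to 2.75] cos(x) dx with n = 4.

f(x) = cos(x)
a = 0.75, b = 2.75, n = 4
h = (b - a)/n = 0.500000

Simpson's rule: (h/3)[f(x₀) + 4f(x₁) + 2f(x₂) + ... + f(xₙ)]

x_0 = 0.7500, f(x_0) = 0.731689, coefficient = 1
x_1 = 1.2500, f(x_1) = 0.315322, coefficient = 4
x_2 = 1.7500, f(x_2) = -0.178246, coefficient = 2
x_3 = 2.2500, f(x_3) = -0.628174, coefficient = 4
x_4 = 2.7500, f(x_4) = -0.924302, coefficient = 1

I ≈ (0.500000/3) × -1.800511 = -0.300085
Exact value: -0.299978
Error: 0.000107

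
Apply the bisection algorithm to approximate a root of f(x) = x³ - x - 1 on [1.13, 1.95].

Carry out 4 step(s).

f(x) = x³ - x - 1
Initial interval: [1.13, 1.95]

Iteration 1:
  c_1 = (1.130000 + 1.950000)/2 = 1.540000
  f(c_1) = f(1.540000) = 1.112264
  f(a) × f(c) < 0, new interval: [1.130000, 1.540000]
Iteration 2:
  c_2 = (1.130000 + 1.540000)/2 = 1.335000
  f(c_2) = f(1.335000) = 0.044270
  f(a) × f(c) < 0, new interval: [1.130000, 1.335000]
Iteration 3:
  c_3 = (1.130000 + 1.335000)/2 = 1.232500
  f(c_3) = f(1.232500) = -0.360263
  f(a) × f(c) ≥ 0, new interval: [1.232500, 1.335000]
Iteration 4:
  c_4 = (1.232500 + 1.335000)/2 = 1.283750
  f(c_4) = f(1.283750) = -0.168112
  f(a) × f(c) ≥ 0, new interval: [1.283750, 1.335000]

After 4 iteration(s), the approximation is c_4 = 1.283750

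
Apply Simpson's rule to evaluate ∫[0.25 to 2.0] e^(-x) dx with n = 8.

f(x) = e^(-x)
a = 0.25, b = 2.0, n = 8
h = (b - a)/n = 0.218750

Simpson's rule: (h/3)[f(x₀) + 4f(x₁) + 2f(x₂) + ... + f(xₙ)]

x_0 = 0.2500, f(x_0) = 0.778801, coefficient = 1
x_1 = 0.4688, f(x_1) = 0.625784, coefficient = 4
x_2 = 0.6875, f(x_2) = 0.502832, coefficient = 2
x_3 = 0.9062, f(x_3) = 0.404037, coefficient = 4
x_4 = 1.1250, f(x_4) = 0.324652, coefficient = 2
x_5 = 1.3438, f(x_5) = 0.260866, coefficient = 4
x_6 = 1.5625, f(x_6) = 0.209611, coefficient = 2
x_7 = 1.7812, f(x_7) = 0.168427, coefficient = 4
x_8 = 2.0000, f(x_8) = 0.135335, coefficient = 1

I ≈ (0.218750/3) × 8.824781 = 0.643474
Exact value: 0.643465
Error: 0.000008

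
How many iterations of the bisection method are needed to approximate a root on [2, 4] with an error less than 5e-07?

We need (b-a)/2^n ≤ 5e-07
(4 - 2)/2^n ≤ 5e-07
2/2^n ≤ 5e-07
2^n ≥ 4000000
n ≥ log₂(4000000) = 21.93
n ≥ 22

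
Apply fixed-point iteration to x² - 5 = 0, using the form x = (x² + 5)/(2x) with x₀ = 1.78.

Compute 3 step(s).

Equation: x² - 5 = 0
Fixed-point form: x = (x² + 5)/(2x)
x₀ = 1.78

x_1 = g(1.780000) = 2.294494
x_2 = g(2.294494) = 2.236812
x_3 = g(2.236812) = 2.236068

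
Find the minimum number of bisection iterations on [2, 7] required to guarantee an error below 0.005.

We need (b-a)/2^n ≤ 0.005
(7 - 2)/2^n ≤ 0.005
5/2^n ≤ 0.005
2^n ≥ 1000
n ≥ log₂(1000) = 9.97
n ≥ 10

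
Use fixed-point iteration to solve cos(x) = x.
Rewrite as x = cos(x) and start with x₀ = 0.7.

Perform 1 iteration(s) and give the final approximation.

Equation: cos(x) = x
Fixed-point form: x = cos(x)
x₀ = 0.7

x_1 = g(0.700000) = 0.764842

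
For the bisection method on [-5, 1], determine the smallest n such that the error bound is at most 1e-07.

We need (b-a)/2^n ≤ 1e-07
(1 - (-5))/2^n ≤ 1e-07
6/2^n ≤ 1e-07
2^n ≥ 60000000
n ≥ log₂(60000000) = 25.84
n ≥ 26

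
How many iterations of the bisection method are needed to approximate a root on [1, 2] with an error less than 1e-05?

We need (b-a)/2^n ≤ 1e-05
(2 - 1)/2^n ≤ 1e-05
1/2^n ≤ 1e-05
2^n ≥ 100000
n ≥ log₂(100000) = 16.61
n ≥ 17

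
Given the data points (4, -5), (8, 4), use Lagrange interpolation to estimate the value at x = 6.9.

Lagrange interpolation formula:
P(x) = Σ yᵢ × Lᵢ(x)
where Lᵢ(x) = Π_{j≠i} (x - xⱼ)/(xᵢ - xⱼ)

L_0(6.9) = (6.9 - 8)/(4 - 8) = 0.275000
L_1(6.9) = (6.9 - 4)/(8 - 4) = 0.725000

P(6.9) = (-5)×L_0(6.9) + 4×L_1(6.9)
P(6.9) = 1.525000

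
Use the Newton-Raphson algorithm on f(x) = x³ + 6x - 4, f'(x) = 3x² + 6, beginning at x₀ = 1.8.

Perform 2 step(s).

f(x) = x³ + 6x - 4
f'(x) = 3x² + 6
x₀ = 1.8

Newton-Raphson formula: x_{n+1} = x_n - f(x_n)/f'(x_n)

Iteration 1:
  f(1.800000) = 12.632000
  f'(1.800000) = 15.720000
  x_1 = 1.800000 - 12.632000/15.720000 = 0.996438
Iteration 2:
  f(0.996438) = 2.967977
  f'(0.996438) = 8.978664
  x_2 = 0.996438 - 2.967977/8.978664 = 0.665879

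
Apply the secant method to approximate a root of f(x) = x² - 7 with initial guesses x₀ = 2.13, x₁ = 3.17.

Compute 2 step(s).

f(x) = x² - 7
x₀ = 2.13, x₁ = 3.17

Secant formula: x_{n+1} = x_n - f(x_n)(x_n - x_{n-1})/(f(x_n) - f(x_{n-1}))

Iteration 1:
  f(2.130000) = -2.463100
  f(3.170000) = 3.048900
  x_2 = 3.170000 - 3.048900×(3.170000 - 2.130000)/(3.048900 - (-2.463100))
       = 2.594736
Iteration 2:
  f(3.170000) = 3.048900
  f(2.594736) = -0.267346
  x_3 = 2.594736 - (-0.267346)×(2.594736 - 3.170000)/(-0.267346 - 3.048900)
       = 2.641112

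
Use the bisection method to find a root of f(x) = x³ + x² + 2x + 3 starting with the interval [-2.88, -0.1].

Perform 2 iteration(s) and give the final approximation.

f(x) = x³ + x² + 2x + 3
Initial interval: [-2.88, -0.1]

Iteration 1:
  c_1 = (-2.880000 + (-0.100000))/2 = -1.490000
  f(c_1) = f(-1.490000) = -1.067849
  f(a) × f(c) ≥ 0, new interval: [-1.490000, -0.100000]
Iteration 2:
  c_2 = (-1.490000 + (-0.100000))/2 = -0.795000
  f(c_2) = f(-0.795000) = 1.539565
  f(a) × f(c) < 0, new interval: [-1.490000, -0.795000]

After 2 iteration(s), the approximation is c_2 = -0.795000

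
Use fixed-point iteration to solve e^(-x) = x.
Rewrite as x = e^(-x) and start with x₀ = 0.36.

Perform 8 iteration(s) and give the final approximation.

Equation: e^(-x) = x
Fixed-point form: x = e^(-x)
x₀ = 0.36

x_1 = g(0.360000) = 0.697676
x_2 = g(0.697676) = 0.497741
x_3 = g(0.497741) = 0.607903
x_4 = g(0.607903) = 0.544492
x_5 = g(0.544492) = 0.580137
x_6 = g(0.580137) = 0.559822
x_7 = g(0.559822) = 0.571311
x_8 = g(0.571311) = 0.564785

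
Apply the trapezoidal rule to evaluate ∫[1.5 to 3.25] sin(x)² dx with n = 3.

f(x) = sin(x)²
a = 1.5, b = 3.25, n = 3
h = (b - a)/n = 0.583333

Trapezoidal rule: (h/2)[f(x₀) + 2f(x₁) + 2f(x₂) + ... + f(xₙ)]

x_0 = 1.5000, f(x_0) = 0.994996, coefficient = 1
x_1 = 2.0833, f(x_1) = 0.759518, coefficient = 2
x_2 = 2.6667, f(x_2) = 0.209098, coefficient = 2
x_3 = 3.2500, f(x_3) = 0.011706, coefficient = 1

I ≈ (0.583333/2) × 2.943935 = 0.858648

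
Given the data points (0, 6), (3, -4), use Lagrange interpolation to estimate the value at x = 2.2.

Lagrange interpolation formula:
P(x) = Σ yᵢ × Lᵢ(x)
where Lᵢ(x) = Π_{j≠i} (x - xⱼ)/(xᵢ - xⱼ)

L_0(2.2) = (2.2 - 3)/(0 - 3) = 0.266667
L_1(2.2) = (2.2 - 0)/(3 - 0) = 0.733333

P(2.2) = 6×L_0(2.2) + (-4)×L_1(2.2)
P(2.2) = -1.333333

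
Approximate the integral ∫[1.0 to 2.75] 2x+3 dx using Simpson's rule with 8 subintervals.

f(x) = 2x+3
a = 1.0, b = 2.75, n = 8
h = (b - a)/n = 0.218750

Simpson's rule: (h/3)[f(x₀) + 4f(x₁) + 2f(x₂) + ... + f(xₙ)]

x_0 = 1.0000, f(x_0) = 5.000000, coefficient = 1
x_1 = 1.2188, f(x_1) = 5.437500, coefficient = 4
x_2 = 1.4375, f(x_2) = 5.875000, coefficient = 2
x_3 = 1.6562, f(x_3) = 6.312500, coefficient = 4
x_4 = 1.8750, f(x_4) = 6.750000, coefficient = 2
x_5 = 2.0938, f(x_5) = 7.187500, coefficient = 4
x_6 = 2.3125, f(x_6) = 7.625000, coefficient = 2
x_7 = 2.5312, f(x_7) = 8.062500, coefficient = 4
x_8 = 2.7500, f(x_8) = 8.500000, coefficient = 1

I ≈ (0.218750/3) × 162.000000 = 11.812500
Exact value: 11.812500
Error: 0.000000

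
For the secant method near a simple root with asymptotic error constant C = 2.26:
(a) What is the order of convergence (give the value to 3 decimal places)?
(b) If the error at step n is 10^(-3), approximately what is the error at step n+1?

(a) Secant method has superlinear convergence with order φ = (1+√5)/2 ≈ 1.618.
    This means |e_{n+1}| ≈ C|e_n|^1.618.

(b) With |e_n| = 10^(-3) and C = 2.26:
    |e_{n+1}| ≈ 2.26 × (10^(-3))^1.618 = 2.26 × 10^(-4.85)

(a) ≈ 1.618 (golden ratio); (b) |e_{n+1}| ≈ 3.162e-05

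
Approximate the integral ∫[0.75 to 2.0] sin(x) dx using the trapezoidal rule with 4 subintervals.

f(x) = sin(x)
a = 0.75, b = 2.0, n = 4
h = (b - a)/n = 0.312500

Trapezoidal rule: (h/2)[f(x₀) + 2f(x₁) + 2f(x₂) + ... + f(xₙ)]

x_0 = 0.7500, f(x_0) = 0.681639, coefficient = 1
x_1 = 1.0625, f(x_1) = 0.873575, coefficient = 2
x_2 = 1.3750, f(x_2) = 0.980893, coefficient = 2
x_3 = 1.6875, f(x_3) = 0.993198, coefficient = 2
x_4 = 2.0000, f(x_4) = 0.909297, coefficient = 1

I ≈ (0.312500/2) × 7.286268 = 1.138479
Exact value: 1.147836
Error: 0.009356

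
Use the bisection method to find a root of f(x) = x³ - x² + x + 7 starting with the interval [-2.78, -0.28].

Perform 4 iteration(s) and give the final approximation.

f(x) = x³ - x² + x + 7
Initial interval: [-2.78, -0.28]

Iteration 1:
  c_1 = (-2.780000 + (-0.280000))/2 = -1.530000
  f(c_1) = f(-1.530000) = -0.452477
  f(a) × f(c) ≥ 0, new interval: [-1.530000, -0.280000]
Iteration 2:
  c_2 = (-1.530000 + (-0.280000))/2 = -0.905000
  f(c_2) = f(-0.905000) = 4.534757
  f(a) × f(c) < 0, new interval: [-1.530000, -0.905000]
Iteration 3:
  c_3 = (-1.530000 + (-0.905000))/2 = -1.217500
  f(c_3) = f(-1.217500) = 2.495486
  f(a) × f(c) < 0, new interval: [-1.530000, -1.217500]
Iteration 4:
  c_4 = (-1.530000 + (-1.217500))/2 = -1.373750
  f(c_4) = f(-1.373750) = 1.146535
  f(a) × f(c) < 0, new interval: [-1.530000, -1.373750]

After 4 iteration(s), the approximation is c_4 = -1.373750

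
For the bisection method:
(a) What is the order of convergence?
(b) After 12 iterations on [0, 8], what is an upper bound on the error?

(a) Bisection has linear (order 1) convergence; the error is halved each step.

(b) Error bound = (b-a)/2^n = (8 - 0)/2^{12}
    = 8/2^{12}

(a) 1 (linear); (b) error ≤ 1.95e-03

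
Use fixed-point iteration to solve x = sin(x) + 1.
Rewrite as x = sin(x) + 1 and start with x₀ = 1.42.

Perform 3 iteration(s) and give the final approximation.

Equation: x = sin(x) + 1
Fixed-point form: x = sin(x) + 1
x₀ = 1.42

x_1 = g(1.420000) = 1.988652
x_2 = g(1.988652) = 1.913961
x_3 = g(1.913961) = 1.941694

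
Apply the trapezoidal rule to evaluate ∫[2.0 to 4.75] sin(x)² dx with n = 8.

f(x) = sin(x)²
a = 2.0, b = 4.75, n = 8
h = (b - a)/n = 0.343750

Trapezoidal rule: (h/2)[f(x₀) + 2f(x₁) + 2f(x₂) + ... + f(xₙ)]

x_0 = 2.0000, f(x_0) = 0.826822, coefficient = 1
x_1 = 2.3438, f(x_1) = 0.512443, coefficient = 2
x_2 = 2.6875, f(x_2) = 0.192411, coefficient = 2
x_3 = 3.0312, f(x_3) = 0.012126, coefficient = 2
x_4 = 3.3750, f(x_4) = 0.053497, coefficient = 2
x_5 = 3.7188, f(x_5) = 0.297727, coefficient = 2
x_6 = 4.0625, f(x_6) = 0.633856, coefficient = 2
x_7 = 4.4062, f(x_7) = 0.909170, coefficient = 2
x_8 = 4.7500, f(x_8) = 0.998586, coefficient = 1

I ≈ (0.343750/2) × 7.047871 = 1.211353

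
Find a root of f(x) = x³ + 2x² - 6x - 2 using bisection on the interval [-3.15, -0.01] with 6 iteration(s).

f(x) = x³ + 2x² - 6x - 2
Initial interval: [-3.15, -0.01]

Iteration 1:
  c_1 = (-3.150000 + (-0.010000))/2 = -1.580000
  f(c_1) = f(-1.580000) = 8.528488
  f(a) × f(c) ≥ 0, new interval: [-1.580000, -0.010000]
Iteration 2:
  c_2 = (-1.580000 + (-0.010000))/2 = -0.795000
  f(c_2) = f(-0.795000) = 3.531590
  f(a) × f(c) ≥ 0, new interval: [-0.795000, -0.010000]
Iteration 3:
  c_3 = (-0.795000 + (-0.010000))/2 = -0.402500
  f(c_3) = f(-0.402500) = 0.673805
  f(a) × f(c) ≥ 0, new interval: [-0.402500, -0.010000]
Iteration 4:
  c_4 = (-0.402500 + (-0.010000))/2 = -0.206250
  f(c_4) = f(-0.206250) = -0.686196
  f(a) × f(c) < 0, new interval: [-0.402500, -0.206250]
Iteration 5:
  c_5 = (-0.402500 + (-0.206250))/2 = -0.304375
  f(c_5) = f(-0.304375) = -0.016660
  f(a) × f(c) < 0, new interval: [-0.402500, -0.304375]
Iteration 6:
  c_6 = (-0.402500 + (-0.304375))/2 = -0.353437
  f(c_6) = f(-0.353437) = 0.326310
  f(a) × f(c) ≥ 0, new interval: [-0.353437, -0.304375]

After 6 iteration(s), the approximation is c_6 = -0.353437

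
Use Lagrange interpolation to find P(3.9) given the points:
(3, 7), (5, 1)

Lagrange interpolation formula:
P(x) = Σ yᵢ × Lᵢ(x)
where Lᵢ(x) = Π_{j≠i} (x - xⱼ)/(xᵢ - xⱼ)

L_0(3.9) = (3.9 - 5)/(3 - 5) = 0.550000
L_1(3.9) = (3.9 - 3)/(5 - 3) = 0.450000

P(3.9) = 7×L_0(3.9) + 1×L_1(3.9)
P(3.9) = 4.300000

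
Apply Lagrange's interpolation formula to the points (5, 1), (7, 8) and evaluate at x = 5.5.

Lagrange interpolation formula:
P(x) = Σ yᵢ × Lᵢ(x)
where Lᵢ(x) = Π_{j≠i} (x - xⱼ)/(xᵢ - xⱼ)

L_0(5.5) = (5.5 - 7)/(5 - 7) = 0.750000
L_1(5.5) = (5.5 - 5)/(7 - 5) = 0.250000

P(5.5) = 1×L_0(5.5) + 8×L_1(5.5)
P(5.5) = 2.750000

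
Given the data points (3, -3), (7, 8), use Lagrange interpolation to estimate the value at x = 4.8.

Lagrange interpolation formula:
P(x) = Σ yᵢ × Lᵢ(x)
where Lᵢ(x) = Π_{j≠i} (x - xⱼ)/(xᵢ - xⱼ)

L_0(4.8) = (4.8 - 7)/(3 - 7) = 0.550000
L_1(4.8) = (4.8 - 3)/(7 - 3) = 0.450000

P(4.8) = (-3)×L_0(4.8) + 8×L_1(4.8)
P(4.8) = 1.950000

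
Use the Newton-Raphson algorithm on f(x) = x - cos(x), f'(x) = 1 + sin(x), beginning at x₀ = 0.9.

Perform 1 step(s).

f(x) = x - cos(x)
f'(x) = 1 + sin(x)
x₀ = 0.9

Newton-Raphson formula: x_{n+1} = x_n - f(x_n)/f'(x_n)

Iteration 1:
  f(0.900000) = 0.278390
  f'(0.900000) = 1.783327
  x_1 = 0.900000 - 0.278390/1.783327 = 0.743893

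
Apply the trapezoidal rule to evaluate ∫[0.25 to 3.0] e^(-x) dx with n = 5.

f(x) = e^(-x)
a = 0.25, b = 3.0, n = 5
h = (b - a)/n = 0.550000

Trapezoidal rule: (h/2)[f(x₀) + 2f(x₁) + 2f(x₂) + ... + f(xₙ)]

x_0 = 0.2500, f(x_0) = 0.778801, coefficient = 1
x_1 = 0.8000, f(x_1) = 0.449329, coefficient = 2
x_2 = 1.3500, f(x_2) = 0.259240, coefficient = 2
x_3 = 1.9000, f(x_3) = 0.149569, coefficient = 2
x_4 = 2.4500, f(x_4) = 0.086294, coefficient = 2
x_5 = 3.0000, f(x_5) = 0.049787, coefficient = 1

I ≈ (0.550000/2) × 2.717451 = 0.747299
Exact value: 0.729014
Error: 0.018285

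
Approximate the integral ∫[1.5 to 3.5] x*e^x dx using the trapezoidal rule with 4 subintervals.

f(x) = x*e^x
a = 1.5, b = 3.5, n = 4
h = (b - a)/n = 0.500000

Trapezoidal rule: (h/2)[f(x₀) + 2f(x₁) + 2f(x₂) + ... + f(xₙ)]

x_0 = 1.5000, f(x_0) = 6.722534, coefficient = 1
x_1 = 2.0000, f(x_1) = 14.778112, coefficient = 2
x_2 = 2.5000, f(x_2) = 30.456235, coefficient = 2
x_3 = 3.0000, f(x_3) = 60.256611, coefficient = 2
x_4 = 3.5000, f(x_4) = 115.904082, coefficient = 1

I ≈ (0.500000/2) × 333.608531 = 83.402133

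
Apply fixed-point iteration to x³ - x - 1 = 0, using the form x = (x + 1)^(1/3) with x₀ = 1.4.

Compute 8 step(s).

Equation: x³ - x - 1 = 0
Fixed-point form: x = (x + 1)^(1/3)
x₀ = 1.4

x_1 = g(1.400000) = 1.338866
x_2 = g(1.338866) = 1.327400
x_3 = g(1.327400) = 1.325227
x_4 = g(1.325227) = 1.324815
x_5 = g(1.324815) = 1.324736
x_6 = g(1.324736) = 1.324721
x_7 = g(1.324721) = 1.324719
x_8 = g(1.324719) = 1.324718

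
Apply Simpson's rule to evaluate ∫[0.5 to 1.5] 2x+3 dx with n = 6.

f(x) = 2x+3
a = 0.5, b = 1.5, n = 6
h = (b - a)/n = 0.166667

Simpson's rule: (h/3)[f(x₀) + 4f(x₁) + 2f(x₂) + ... + f(xₙ)]

x_0 = 0.5000, f(x_0) = 4.000000, coefficient = 1
x_1 = 0.6667, f(x_1) = 4.333333, coefficient = 4
x_2 = 0.8333, f(x_2) = 4.666667, coefficient = 2
x_3 = 1.0000, f(x_3) = 5.000000, coefficient = 4
x_4 = 1.1667, f(x_4) = 5.333333, coefficient = 2
x_5 = 1.3333, f(x_5) = 5.666667, coefficient = 4
x_6 = 1.5000, f(x_6) = 6.000000, coefficient = 1

I ≈ (0.166667/3) × 90.000000 = 5.000000
Exact value: 5.000000
Error: 0.000000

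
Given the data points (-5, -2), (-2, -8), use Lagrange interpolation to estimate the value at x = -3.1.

Lagrange interpolation formula:
P(x) = Σ yᵢ × Lᵢ(x)
where Lᵢ(x) = Π_{j≠i} (x - xⱼ)/(xᵢ - xⱼ)

L_0(-3.1) = (-3.1 - (-2))/(-5 - (-2)) = 0.366667
L_1(-3.1) = (-3.1 - (-5))/(-2 - (-5)) = 0.633333

P(-3.1) = (-2)×L_0(-3.1) + (-8)×L_1(-3.1)
P(-3.1) = -5.800000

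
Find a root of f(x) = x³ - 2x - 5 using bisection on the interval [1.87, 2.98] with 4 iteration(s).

f(x) = x³ - 2x - 5
Initial interval: [1.87, 2.98]

Iteration 1:
  c_1 = (1.870000 + 2.980000)/2 = 2.425000
  f(c_1) = f(2.425000) = 4.410516
  f(a) × f(c) < 0, new interval: [1.870000, 2.425000]
Iteration 2:
  c_2 = (1.870000 + 2.425000)/2 = 2.147500
  f(c_2) = f(2.147500) = 0.608747
  f(a) × f(c) < 0, new interval: [1.870000, 2.147500]
Iteration 3:
  c_3 = (1.870000 + 2.147500)/2 = 2.008750
  f(c_3) = f(2.008750) = -0.912040
  f(a) × f(c) ≥ 0, new interval: [2.008750, 2.147500]
Iteration 4:
  c_4 = (2.008750 + 2.147500)/2 = 2.078125
  f(c_4) = f(2.078125) = -0.181652
  f(a) × f(c) ≥ 0, new interval: [2.078125, 2.147500]

After 4 iteration(s), the approximation is c_4 = 2.078125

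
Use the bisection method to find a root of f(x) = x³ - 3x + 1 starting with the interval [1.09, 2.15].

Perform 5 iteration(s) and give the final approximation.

f(x) = x³ - 3x + 1
Initial interval: [1.09, 2.15]

Iteration 1:
  c_1 = (1.090000 + 2.150000)/2 = 1.620000
  f(c_1) = f(1.620000) = 0.391528
  f(a) × f(c) < 0, new interval: [1.090000, 1.620000]
Iteration 2:
  c_2 = (1.090000 + 1.620000)/2 = 1.355000
  f(c_2) = f(1.355000) = -0.577186
  f(a) × f(c) ≥ 0, new interval: [1.355000, 1.620000]
Iteration 3:
  c_3 = (1.355000 + 1.620000)/2 = 1.487500
  f(c_3) = f(1.487500) = -0.171174
  f(a) × f(c) ≥ 0, new interval: [1.487500, 1.620000]
Iteration 4:
  c_4 = (1.487500 + 1.620000)/2 = 1.553750
  f(c_4) = f(1.553750) = 0.089719
  f(a) × f(c) < 0, new interval: [1.487500, 1.553750]
Iteration 5:
  c_5 = (1.487500 + 1.553750)/2 = 1.520625
  f(c_5) = f(1.520625) = -0.045733
  f(a) × f(c) ≥ 0, new interval: [1.520625, 1.553750]

After 5 iteration(s), the approximation is c_5 = 1.520625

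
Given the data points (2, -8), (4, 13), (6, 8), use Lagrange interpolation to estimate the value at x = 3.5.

Lagrange interpolation formula:
P(x) = Σ yᵢ × Lᵢ(x)
where Lᵢ(x) = Π_{j≠i} (x - xⱼ)/(xᵢ - xⱼ)

L_0(3.5) = (3.5 - 4)/(2 - 4) × (3.5 - 6)/(2 - 6) = 0.156250
L_1(3.5) = (3.5 - 2)/(4 - 2) × (3.5 - 6)/(4 - 6) = 0.937500
L_2(3.5) = (3.5 - 2)/(6 - 2) × (3.5 - 4)/(6 - 4) = -0.093750

P(3.5) = (-8)×L_0(3.5) + 13×L_1(3.5) + 8×L_2(3.5)
P(3.5) = 10.187500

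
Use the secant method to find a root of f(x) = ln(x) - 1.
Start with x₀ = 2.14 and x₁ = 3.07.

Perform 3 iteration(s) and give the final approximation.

f(x) = ln(x) - 1
x₀ = 2.14, x₁ = 3.07

Secant formula: x_{n+1} = x_n - f(x_n)(x_n - x_{n-1})/(f(x_n) - f(x_{n-1}))

Iteration 1:
  f(2.140000) = -0.239194
  f(3.070000) = 0.121678
  x_2 = 3.070000 - 0.121678×(3.070000 - 2.140000)/(0.121678 - (-0.239194))
       = 2.756426
Iteration 2:
  f(3.070000) = 0.121678
  f(2.756426) = 0.013935
  x_3 = 2.756426 - 0.013935×(2.756426 - 3.070000)/(0.013935 - 0.121678)
       = 2.715870
Iteration 3:
  f(2.756426) = 0.013935
  f(2.715870) = -0.000888
  x_4 = 2.715870 - (-0.000888)×(2.715870 - 2.756426)/(-0.000888 - 0.013935)
       = 2.718299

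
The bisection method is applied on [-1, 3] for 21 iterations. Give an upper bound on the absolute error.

Bisection error bound: |error| ≤ (b-a)/2^n
|error| ≤ (3 - (-1))/2^21 = 4/2^21
|error| ≤ 0.0000019073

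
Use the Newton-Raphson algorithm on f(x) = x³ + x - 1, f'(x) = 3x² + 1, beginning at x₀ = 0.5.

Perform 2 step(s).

f(x) = x³ + x - 1
f'(x) = 3x² + 1
x₀ = 0.5

Newton-Raphson formula: x_{n+1} = x_n - f(x_n)/f'(x_n)

Iteration 1:
  f(0.500000) = -0.375000
  f'(0.500000) = 1.750000
  x_1 = 0.500000 - (-0.375000)/1.750000 = 0.714286
Iteration 2:
  f(0.714286) = 0.078717
  f'(0.714286) = 2.530612
  x_2 = 0.714286 - 0.078717/2.530612 = 0.683180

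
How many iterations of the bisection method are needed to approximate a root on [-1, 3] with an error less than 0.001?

We need (b-a)/2^n ≤ 0.001
(3 - (-1))/2^n ≤ 0.001
4/2^n ≤ 0.001
2^n ≥ 4000
n ≥ log₂(4000) = 11.97
n ≥ 12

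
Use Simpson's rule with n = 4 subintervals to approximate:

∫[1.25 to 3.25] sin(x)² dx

f(x) = sin(x)²
a = 1.25, b = 3.25, n = 4
h = (b - a)/n = 0.500000

Simpson's rule: (h/3)[f(x₀) + 4f(x₁) + 2f(x₂) + ... + f(xₙ)]

x_0 = 1.2500, f(x_0) = 0.900572, coefficient = 1
x_1 = 1.7500, f(x_1) = 0.968228, coefficient = 4
x_2 = 2.2500, f(x_2) = 0.605398, coefficient = 2
x_3 = 2.7500, f(x_3) = 0.145665, coefficient = 4
x_4 = 3.2500, f(x_4) = 0.011706, coefficient = 1

I ≈ (0.500000/3) × 6.578648 = 1.096441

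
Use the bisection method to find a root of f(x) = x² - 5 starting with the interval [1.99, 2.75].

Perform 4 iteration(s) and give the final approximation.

f(x) = x² - 5
Initial interval: [1.99, 2.75]

Iteration 1:
  c_1 = (1.990000 + 2.750000)/2 = 2.370000
  f(c_1) = f(2.370000) = 0.616900
  f(a) × f(c) < 0, new interval: [1.990000, 2.370000]
Iteration 2:
  c_2 = (1.990000 + 2.370000)/2 = 2.180000
  f(c_2) = f(2.180000) = -0.247600
  f(a) × f(c) ≥ 0, new interval: [2.180000, 2.370000]
Iteration 3:
  c_3 = (2.180000 + 2.370000)/2 = 2.275000
  f(c_3) = f(2.275000) = 0.175625
  f(a) × f(c) < 0, new interval: [2.180000, 2.275000]
Iteration 4:
  c_4 = (2.180000 + 2.275000)/2 = 2.227500
  f(c_4) = f(2.227500) = -0.038244
  f(a) × f(c) ≥ 0, new interval: [2.227500, 2.275000]

After 4 iteration(s), the approximation is c_4 = 2.227500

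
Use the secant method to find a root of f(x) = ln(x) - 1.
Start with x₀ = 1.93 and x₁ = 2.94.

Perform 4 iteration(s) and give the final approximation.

f(x) = ln(x) - 1
x₀ = 1.93, x₁ = 2.94

Secant formula: x_{n+1} = x_n - f(x_n)(x_n - x_{n-1})/(f(x_n) - f(x_{n-1}))

Iteration 1:
  f(1.930000) = -0.342480
  f(2.940000) = 0.078410
  x_2 = 2.940000 - 0.078410×(2.940000 - 1.930000)/(0.078410 - (-0.342480))
       = 2.751842
Iteration 2:
  f(2.940000) = 0.078410
  f(2.751842) = 0.012271
  x_3 = 2.751842 - 0.012271×(2.751842 - 2.940000)/(0.012271 - 0.078410)
       = 2.716934
Iteration 3:
  f(2.751842) = 0.012271
  f(2.716934) = -0.000496
  x_4 = 2.716934 - (-0.000496)×(2.716934 - 2.751842)/(-0.000496 - 0.012271)
       = 2.718290
Iteration 4:
  f(2.716934) = -0.000496
  f(2.718290) = 0.000003
  x_5 = 2.718290 - 0.000003×(2.718290 - 2.716934)/(0.000003 - (-0.000496))
       = 2.718282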